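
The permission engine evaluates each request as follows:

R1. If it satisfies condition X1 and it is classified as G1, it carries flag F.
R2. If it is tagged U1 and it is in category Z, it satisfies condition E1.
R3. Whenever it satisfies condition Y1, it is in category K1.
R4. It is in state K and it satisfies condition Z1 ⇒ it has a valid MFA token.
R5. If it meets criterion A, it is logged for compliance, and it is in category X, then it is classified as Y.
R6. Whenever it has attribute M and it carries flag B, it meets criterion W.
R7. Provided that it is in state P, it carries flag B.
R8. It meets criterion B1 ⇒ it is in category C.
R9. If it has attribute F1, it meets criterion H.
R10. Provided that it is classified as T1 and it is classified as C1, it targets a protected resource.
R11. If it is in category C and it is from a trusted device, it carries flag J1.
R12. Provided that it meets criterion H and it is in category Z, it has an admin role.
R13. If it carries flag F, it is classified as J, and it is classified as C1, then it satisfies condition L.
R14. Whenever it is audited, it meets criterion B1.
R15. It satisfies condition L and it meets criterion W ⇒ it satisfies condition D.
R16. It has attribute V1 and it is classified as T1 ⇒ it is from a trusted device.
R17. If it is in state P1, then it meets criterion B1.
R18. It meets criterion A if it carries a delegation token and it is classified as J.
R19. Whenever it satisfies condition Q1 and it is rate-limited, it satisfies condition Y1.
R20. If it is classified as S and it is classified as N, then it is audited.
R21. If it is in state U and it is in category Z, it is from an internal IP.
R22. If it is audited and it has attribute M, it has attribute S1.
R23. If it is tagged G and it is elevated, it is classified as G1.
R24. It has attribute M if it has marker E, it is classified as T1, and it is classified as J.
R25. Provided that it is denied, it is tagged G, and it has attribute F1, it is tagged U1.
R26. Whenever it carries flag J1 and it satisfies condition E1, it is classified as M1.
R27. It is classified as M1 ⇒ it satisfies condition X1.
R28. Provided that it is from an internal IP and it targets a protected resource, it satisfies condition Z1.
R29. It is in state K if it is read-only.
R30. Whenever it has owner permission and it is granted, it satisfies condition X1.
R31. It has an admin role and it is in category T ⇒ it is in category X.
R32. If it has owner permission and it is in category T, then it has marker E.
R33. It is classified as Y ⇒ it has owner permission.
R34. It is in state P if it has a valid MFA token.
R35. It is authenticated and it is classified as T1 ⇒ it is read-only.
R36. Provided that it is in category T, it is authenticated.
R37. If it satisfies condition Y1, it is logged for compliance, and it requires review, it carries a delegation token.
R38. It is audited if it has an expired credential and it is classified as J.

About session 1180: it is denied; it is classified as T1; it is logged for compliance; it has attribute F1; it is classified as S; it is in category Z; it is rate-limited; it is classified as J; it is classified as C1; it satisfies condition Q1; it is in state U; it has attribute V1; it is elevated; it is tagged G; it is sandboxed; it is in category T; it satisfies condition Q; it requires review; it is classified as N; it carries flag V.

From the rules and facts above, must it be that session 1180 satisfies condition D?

By R9 (it has attribute F1): it meets criterion H.
By R10 (it is classified as T1, it is classified as C1): it targets a protected resource.
By R12 (it meets criterion H, it is in category Z): it has an admin role.
By R16 (it has attribute V1, it is classified as T1): it is from a trusted device.
By R19 (it satisfies condition Q1, it is rate-limited): it satisfies condition Y1.
By R20 (it is classified as S, it is classified as N): it is audited.
By R21 (it is in state U, it is in category Z): it is from an internal IP.
By R23 (it is tagged G, it is elevated): it is classified as G1.
By R25 (it is denied, it is tagged G, it has attribute F1): it is tagged U1.
By R28 (it is from an internal IP, it targets a protected resource): it satisfies condition Z1.
By R31 (it has an admin role, it is in category T): it is in category X.
By R36 (it is in category T): it is authenticated.
By R37 (it satisfies condition Y1, it is logged for compliance, it requires review): it carries a delegation token.
By R2 (it is tagged U1, it is in category Z): it satisfies condition E1.
By R14 (it is audited): it meets criterion B1.
By R18 (it carries a delegation token, it is classified as J): it meets criterion A.
By R35 (it is authenticated, it is classified as T1): it is read-only.
By R5 (it meets criterion A, it is logged for compliance, it is in category X): it is classified as Y.
By R8 (it meets criterion B1): it is in category C.
By R11 (it is in category C, it is from a trusted device): it carries flag J1.
By R26 (it carries flag J1, it satisfies condition E1): it is classified as M1.
By R27 (it is classified as M1): it satisfies condition X1.
By R29 (it is read-only): it is in state K.
By R33 (it is classified as Y): it has owner permission.
By R1 (it satisfies condition X1, it is classified as G1): it carries flag F.
By R4 (it is in state K, it satisfies condition Z1): it has a valid MFA token.
By R13 (it carries flag F, it is classified as J, it is classified as C1): it satisfies condition L.
By R32 (it has owner permission, it is in category T): it has marker E.
By R34 (it has a valid MFA token): it is in state P.
By R7 (it is in state P): it carries flag B.
By R24 (it has marker E, it is classified as T1, it is classified as J): it has attribute M.
By R6 (it has attribute M, it carries flag B): it meets criterion W.
By R15 (it satisfies condition L, it meets criterion W): it satisfies condition D.

Yes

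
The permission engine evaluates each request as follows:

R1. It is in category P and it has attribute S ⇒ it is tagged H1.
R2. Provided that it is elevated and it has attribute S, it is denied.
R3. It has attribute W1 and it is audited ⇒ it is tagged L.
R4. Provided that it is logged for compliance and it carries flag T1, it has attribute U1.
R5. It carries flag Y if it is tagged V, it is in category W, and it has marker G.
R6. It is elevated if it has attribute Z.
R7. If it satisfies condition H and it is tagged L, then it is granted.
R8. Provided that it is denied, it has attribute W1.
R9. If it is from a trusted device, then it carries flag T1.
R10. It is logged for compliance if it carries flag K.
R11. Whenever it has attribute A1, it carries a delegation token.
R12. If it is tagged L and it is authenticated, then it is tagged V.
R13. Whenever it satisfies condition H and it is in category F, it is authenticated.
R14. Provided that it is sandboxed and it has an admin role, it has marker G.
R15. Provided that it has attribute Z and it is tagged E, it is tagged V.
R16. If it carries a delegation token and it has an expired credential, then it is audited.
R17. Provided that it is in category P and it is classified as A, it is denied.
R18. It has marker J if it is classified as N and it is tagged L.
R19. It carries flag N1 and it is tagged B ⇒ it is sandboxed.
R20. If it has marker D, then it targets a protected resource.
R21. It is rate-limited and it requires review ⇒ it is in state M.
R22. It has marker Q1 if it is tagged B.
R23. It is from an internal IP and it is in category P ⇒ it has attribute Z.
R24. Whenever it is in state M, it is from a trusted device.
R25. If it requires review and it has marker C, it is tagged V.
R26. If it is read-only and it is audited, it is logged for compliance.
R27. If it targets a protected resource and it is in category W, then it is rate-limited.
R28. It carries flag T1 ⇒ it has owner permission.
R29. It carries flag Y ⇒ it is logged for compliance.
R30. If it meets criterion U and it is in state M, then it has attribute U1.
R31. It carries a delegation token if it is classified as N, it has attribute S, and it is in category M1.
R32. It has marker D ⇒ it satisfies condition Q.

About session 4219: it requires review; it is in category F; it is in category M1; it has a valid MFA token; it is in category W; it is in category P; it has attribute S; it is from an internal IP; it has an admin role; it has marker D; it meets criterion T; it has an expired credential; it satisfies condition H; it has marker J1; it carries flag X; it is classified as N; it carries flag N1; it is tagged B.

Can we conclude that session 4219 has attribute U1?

By R13 (it satisfies condition H, it is in category F): it is authenticated.
By R19 (it carries flag N1, it is tagged B): it is sandboxed.
By R20 (it has marker D): it targets a protected resource.
By R23 (it is from an internal IP, it is in category P): it has attribute Z.
By R27 (it targets a protected resource, it is in category W): it is rate-limited.
By R31 (it is classified as N, it has attribute S, it is in category M1): it carries a delegation token.
By R6 (it has attribute Z): it is elevated.
By R14 (it is sandboxed, it has an admin role): it has marker G.
By R16 (it carries a delegation token, it has an expired credential): it is audited.
By R21 (it is rate-limited, it requires review): it is in state M.
By R24 (it is in state M): it is from a trusted device.
By R2 (it is elevated, it has attribute S): it is denied.
By R8 (it is denied): it has attribute W1.
By R9 (it is from a trusted device): it carries flag T1.
By R3 (it has attribute W1, it is audited): it is tagged L.
By R12 (it is tagged L, it is authenticated): it is tagged V.
By R5 (it is tagged V, it is in category W, it has marker G): it carries flag Y.
By R29 (it carries flag Y): it is logged for compliance.
By R4 (it is logged for compliance, it carries flag T1): it has attribute U1.

Yes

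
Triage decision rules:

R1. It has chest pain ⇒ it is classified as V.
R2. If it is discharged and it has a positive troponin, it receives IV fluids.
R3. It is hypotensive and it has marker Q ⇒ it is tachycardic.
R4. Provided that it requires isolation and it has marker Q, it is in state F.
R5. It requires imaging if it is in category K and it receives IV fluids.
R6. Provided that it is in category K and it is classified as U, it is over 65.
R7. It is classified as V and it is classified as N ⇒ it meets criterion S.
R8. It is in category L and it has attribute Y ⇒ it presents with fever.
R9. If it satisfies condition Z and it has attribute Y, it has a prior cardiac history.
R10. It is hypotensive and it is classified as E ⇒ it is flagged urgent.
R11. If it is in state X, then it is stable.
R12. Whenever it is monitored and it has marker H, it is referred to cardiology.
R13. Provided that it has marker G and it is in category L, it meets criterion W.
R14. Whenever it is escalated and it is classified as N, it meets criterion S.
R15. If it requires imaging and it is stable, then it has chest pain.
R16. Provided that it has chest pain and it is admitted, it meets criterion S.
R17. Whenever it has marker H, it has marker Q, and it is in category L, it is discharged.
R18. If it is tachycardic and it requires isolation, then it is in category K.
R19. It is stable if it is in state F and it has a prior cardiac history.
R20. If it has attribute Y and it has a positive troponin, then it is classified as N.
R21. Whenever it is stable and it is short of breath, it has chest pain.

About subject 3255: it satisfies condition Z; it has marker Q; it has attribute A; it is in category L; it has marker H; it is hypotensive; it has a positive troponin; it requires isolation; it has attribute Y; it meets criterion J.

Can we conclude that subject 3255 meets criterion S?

Yes

By R3 (it is hypotensive, it has marker Q): it is tachycardic.
By R4 (it requires isolation, it has marker Q): it is in state F.
By R9 (it satisfies condition Z, it has attribute Y): it has a prior cardiac history.
By R17 (it has marker H, it has marker Q, it is in category L): it is discharged.
By R18 (it is tachycardic, it requires isolation): it is in category K.
By R19 (it is in state F, it has a prior cardiac history): it is stable.
By R20 (it has attribute Y, it has a positive troponin): it is classified as N.
By R2 (it is discharged, it has a positive troponin): it receives IV fluids.
By R5 (it is in category K, it receives IV fluids): it requires imaging.
By R15 (it requires imaging, it is stable): it has chest pain.
By R1 (it has chest pain): it is classified as V.
By R7 (it is classified as V, it is classified as N): it meets criterion S.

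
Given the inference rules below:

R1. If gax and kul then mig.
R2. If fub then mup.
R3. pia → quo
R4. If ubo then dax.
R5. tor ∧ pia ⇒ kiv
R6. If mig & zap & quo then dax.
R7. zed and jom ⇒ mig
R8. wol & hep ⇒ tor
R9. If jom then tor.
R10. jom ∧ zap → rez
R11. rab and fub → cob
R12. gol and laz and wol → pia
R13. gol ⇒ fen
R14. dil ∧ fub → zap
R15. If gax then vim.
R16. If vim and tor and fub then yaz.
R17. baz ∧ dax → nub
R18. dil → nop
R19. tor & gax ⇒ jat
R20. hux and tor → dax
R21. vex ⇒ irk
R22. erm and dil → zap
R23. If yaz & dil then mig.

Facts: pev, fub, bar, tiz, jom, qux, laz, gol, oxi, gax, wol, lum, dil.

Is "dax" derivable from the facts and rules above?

tor  (by R9: jom)
pia  (by R12: gol, laz, wol)
zap  (by R14: dil, fub)
vim  (by R15: gax)
yaz  (by R16: vim, tor, fub)
mig  (by R23: yaz, dil)
quo  (by R3: pia)
dax  (by R6: mig, zap, quo)

Yes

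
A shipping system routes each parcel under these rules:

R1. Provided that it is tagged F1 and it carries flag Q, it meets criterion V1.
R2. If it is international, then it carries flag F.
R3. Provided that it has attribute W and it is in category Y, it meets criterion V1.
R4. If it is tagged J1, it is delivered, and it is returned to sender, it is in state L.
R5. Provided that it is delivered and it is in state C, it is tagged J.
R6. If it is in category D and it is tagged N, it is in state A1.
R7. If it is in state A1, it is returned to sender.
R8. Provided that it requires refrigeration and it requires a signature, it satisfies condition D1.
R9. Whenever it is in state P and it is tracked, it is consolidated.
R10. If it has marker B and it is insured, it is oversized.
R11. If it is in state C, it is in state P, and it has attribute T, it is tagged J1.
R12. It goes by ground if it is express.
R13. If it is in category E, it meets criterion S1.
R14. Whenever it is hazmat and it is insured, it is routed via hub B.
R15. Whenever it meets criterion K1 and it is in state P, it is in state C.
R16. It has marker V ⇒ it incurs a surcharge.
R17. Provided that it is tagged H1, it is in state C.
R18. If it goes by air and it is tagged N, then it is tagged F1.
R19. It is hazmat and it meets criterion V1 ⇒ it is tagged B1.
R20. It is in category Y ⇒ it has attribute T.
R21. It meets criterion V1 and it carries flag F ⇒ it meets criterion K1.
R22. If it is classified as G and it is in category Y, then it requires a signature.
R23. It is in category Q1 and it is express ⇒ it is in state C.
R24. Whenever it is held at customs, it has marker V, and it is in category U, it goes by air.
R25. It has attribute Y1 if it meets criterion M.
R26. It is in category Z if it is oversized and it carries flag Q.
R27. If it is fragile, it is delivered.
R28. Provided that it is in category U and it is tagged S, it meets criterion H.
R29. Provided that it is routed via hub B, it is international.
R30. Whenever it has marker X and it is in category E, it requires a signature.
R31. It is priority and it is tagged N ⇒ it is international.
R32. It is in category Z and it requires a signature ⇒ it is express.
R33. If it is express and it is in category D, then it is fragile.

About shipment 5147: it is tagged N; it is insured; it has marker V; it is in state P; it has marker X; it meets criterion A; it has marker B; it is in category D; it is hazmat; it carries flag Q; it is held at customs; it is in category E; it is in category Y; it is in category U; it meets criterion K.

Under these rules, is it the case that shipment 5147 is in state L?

By R6 (it is in category D, it is tagged N): it is in state A1.
By R7 (it is in state A1): it is returned to sender.
By R10 (it has marker B, it is insured): it is oversized.
By R14 (it is hazmat, it is insured): it is routed via hub B.
By R20 (it is in category Y): it has attribute T.
By R24 (it is held at customs, it has marker V, it is in category U): it goes by air.
By R26 (it is oversized, it carries flag Q): it is in category Z.
By R29 (it is routed via hub B): it is international.
By R30 (it has marker X, it is in category E): it requires a signature.
By R32 (it is in category Z, it requires a signature): it is express.
By R33 (it is express, it is in category D): it is fragile.
By R2 (it is international): it carries flag F.
By R18 (it goes by air, it is tagged N): it is tagged F1.
By R27 (it is fragile): it is delivered.
By R1 (it is tagged F1, it carries flag Q): it meets criterion V1.
By R21 (it meets criterion V1, it carries flag F): it meets criterion K1.
By R15 (it meets criterion K1, it is in state P): it is in state C.
By R11 (it is in state C, it is in state P, it has attribute T): it is tagged J1.
By R4 (it is tagged J1, it is delivered, it is returned to sender): it is in state L.

Yes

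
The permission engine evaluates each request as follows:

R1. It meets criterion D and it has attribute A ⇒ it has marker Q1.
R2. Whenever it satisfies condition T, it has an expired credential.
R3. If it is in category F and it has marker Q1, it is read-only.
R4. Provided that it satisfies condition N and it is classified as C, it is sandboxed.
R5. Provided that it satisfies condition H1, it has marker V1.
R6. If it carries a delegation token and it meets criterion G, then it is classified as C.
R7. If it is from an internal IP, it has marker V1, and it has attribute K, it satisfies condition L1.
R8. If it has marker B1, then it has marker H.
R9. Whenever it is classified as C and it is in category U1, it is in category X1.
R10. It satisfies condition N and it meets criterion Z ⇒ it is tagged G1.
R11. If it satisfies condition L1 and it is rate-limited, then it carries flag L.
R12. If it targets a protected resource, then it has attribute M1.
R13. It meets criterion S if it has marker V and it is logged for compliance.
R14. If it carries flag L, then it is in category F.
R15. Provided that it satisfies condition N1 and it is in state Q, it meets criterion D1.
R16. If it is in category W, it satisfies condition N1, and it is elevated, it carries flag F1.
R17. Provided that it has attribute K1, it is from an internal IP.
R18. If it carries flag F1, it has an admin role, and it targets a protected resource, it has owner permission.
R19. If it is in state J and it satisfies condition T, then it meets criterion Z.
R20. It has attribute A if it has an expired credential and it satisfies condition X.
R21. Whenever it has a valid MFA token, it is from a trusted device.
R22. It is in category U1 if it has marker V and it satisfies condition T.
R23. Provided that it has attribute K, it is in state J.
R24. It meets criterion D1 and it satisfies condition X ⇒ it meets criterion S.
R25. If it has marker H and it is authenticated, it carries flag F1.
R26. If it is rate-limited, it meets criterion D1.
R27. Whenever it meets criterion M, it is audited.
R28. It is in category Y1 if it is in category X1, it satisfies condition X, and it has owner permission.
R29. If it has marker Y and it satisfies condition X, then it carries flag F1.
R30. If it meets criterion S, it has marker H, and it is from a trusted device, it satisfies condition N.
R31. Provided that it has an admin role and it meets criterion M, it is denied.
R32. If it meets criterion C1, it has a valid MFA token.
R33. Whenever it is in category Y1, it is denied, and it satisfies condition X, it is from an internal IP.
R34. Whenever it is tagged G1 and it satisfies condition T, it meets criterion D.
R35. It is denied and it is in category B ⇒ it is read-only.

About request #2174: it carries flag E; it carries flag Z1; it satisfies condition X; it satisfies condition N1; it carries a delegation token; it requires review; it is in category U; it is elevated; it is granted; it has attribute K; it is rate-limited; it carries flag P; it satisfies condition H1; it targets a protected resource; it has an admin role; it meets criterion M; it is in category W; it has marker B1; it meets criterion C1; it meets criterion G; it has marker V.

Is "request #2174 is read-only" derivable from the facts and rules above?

No

Forward chaining from the given facts derives: has marker V1, is classified as C, has marker H, has attribute M1, carries flag F1, has owner permission, is in state J, meets criterion D1, is audited, is denied, has a valid MFA token, is from a trusted device, meets criterion S, satisfies condition N, is sandboxed.
Rules concluding "it is read-only": R3 needs "it is in category F"; R35 needs "it is in category B" — none of these are established.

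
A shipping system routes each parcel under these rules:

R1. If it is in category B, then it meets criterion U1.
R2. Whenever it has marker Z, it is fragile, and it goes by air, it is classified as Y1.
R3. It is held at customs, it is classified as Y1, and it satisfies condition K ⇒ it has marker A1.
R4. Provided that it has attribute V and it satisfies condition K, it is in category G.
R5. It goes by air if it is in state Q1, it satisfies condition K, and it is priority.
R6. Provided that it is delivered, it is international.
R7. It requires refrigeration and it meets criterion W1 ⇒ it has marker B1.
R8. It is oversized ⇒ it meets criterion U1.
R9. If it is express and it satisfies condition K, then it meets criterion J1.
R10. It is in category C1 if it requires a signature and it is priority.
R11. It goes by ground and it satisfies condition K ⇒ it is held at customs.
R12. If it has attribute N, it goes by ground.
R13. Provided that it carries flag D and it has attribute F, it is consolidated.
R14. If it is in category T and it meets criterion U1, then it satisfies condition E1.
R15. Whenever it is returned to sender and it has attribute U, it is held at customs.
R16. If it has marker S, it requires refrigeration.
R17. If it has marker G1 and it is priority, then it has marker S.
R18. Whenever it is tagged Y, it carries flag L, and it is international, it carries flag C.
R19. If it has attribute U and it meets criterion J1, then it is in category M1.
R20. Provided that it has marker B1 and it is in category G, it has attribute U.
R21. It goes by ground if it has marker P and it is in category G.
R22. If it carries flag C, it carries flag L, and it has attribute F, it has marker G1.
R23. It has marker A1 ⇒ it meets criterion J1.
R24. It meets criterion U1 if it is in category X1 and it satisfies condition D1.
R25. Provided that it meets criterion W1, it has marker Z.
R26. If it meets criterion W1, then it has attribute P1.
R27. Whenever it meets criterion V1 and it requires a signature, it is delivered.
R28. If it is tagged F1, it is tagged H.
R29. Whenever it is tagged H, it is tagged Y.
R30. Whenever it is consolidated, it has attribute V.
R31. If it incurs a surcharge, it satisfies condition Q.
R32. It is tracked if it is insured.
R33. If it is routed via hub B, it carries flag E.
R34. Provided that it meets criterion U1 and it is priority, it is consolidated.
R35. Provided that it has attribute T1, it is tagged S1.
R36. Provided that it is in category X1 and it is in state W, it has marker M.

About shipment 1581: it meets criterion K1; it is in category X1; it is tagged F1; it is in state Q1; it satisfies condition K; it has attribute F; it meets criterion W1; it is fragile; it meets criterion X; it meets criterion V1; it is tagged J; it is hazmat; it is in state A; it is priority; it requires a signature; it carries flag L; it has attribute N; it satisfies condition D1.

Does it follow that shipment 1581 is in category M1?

By R5 (it is in state Q1, it satisfies condition K, it is priority): it goes by air.
By R12 (it has attribute N): it goes by ground.
By R24 (it is in category X1, it satisfies condition D1): it meets criterion U1.
By R25 (it meets criterion W1): it has marker Z.
By R27 (it meets criterion V1, it requires a signature): it is delivered.
By R28 (it is tagged F1): it is tagged H.
By R29 (it is tagged H): it is tagged Y.
By R34 (it meets criterion U1, it is priority): it is consolidated.
By R2 (it has marker Z, it is fragile, it goes by air): it is classified as Y1.
By R6 (it is delivered): it is international.
By R11 (it goes by ground, it satisfies condition K): it is held at customs.
By R18 (it is tagged Y, it carries flag L, it is international): it carries flag C.
By R22 (it carries flag C, it carries flag L, it has attribute F): it has marker G1.
By R30 (it is consolidated): it has attribute V.
By R3 (it is held at customs, it is classified as Y1, it satisfies condition K): it has marker A1.
By R4 (it has attribute V, it satisfies condition K): it is in category G.
By R17 (it has marker G1, it is priority): it has marker S.
By R23 (it has marker A1): it meets criterion J1.
By R16 (it has marker S): it requires refrigeration.
By R7 (it requires refrigeration, it meets criterion W1): it has marker B1.
By R20 (it has marker B1, it is in category G): it has attribute U.
By R19 (it has attribute U, it meets criterion J1): it is in category M1.

Yes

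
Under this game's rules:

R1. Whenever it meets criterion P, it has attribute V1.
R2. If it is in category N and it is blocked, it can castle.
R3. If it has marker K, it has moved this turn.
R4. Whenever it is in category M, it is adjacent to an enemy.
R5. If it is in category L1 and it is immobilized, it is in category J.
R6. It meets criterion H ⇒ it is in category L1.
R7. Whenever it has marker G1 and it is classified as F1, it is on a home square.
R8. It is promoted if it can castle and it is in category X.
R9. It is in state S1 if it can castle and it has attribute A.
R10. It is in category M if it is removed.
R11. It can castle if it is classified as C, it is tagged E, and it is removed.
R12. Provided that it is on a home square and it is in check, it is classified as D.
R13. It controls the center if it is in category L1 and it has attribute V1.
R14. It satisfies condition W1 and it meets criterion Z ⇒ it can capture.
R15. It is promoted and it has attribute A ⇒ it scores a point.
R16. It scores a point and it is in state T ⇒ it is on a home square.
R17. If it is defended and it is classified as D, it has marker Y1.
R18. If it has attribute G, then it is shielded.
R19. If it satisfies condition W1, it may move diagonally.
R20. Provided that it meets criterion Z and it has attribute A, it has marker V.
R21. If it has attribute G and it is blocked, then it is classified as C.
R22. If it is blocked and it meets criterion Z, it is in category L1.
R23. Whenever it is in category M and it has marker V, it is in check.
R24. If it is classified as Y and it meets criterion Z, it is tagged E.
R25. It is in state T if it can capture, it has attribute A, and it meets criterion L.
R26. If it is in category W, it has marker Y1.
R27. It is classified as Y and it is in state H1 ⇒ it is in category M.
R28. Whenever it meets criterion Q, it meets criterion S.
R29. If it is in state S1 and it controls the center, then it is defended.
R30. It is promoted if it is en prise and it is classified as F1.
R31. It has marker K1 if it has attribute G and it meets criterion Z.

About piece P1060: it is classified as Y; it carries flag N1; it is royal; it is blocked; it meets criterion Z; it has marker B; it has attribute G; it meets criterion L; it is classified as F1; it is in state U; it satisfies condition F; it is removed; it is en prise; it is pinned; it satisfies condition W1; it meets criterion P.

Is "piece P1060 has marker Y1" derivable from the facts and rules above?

Forward chaining from the given facts derives: has attribute V1, is in category M, can capture, is shielded, may move diagonally, is classified as C, is in category L1, is tagged E, is promoted, has marker K1, is adjacent to an enemy, can castle, controls the center.
Rules concluding "it has marker Y1": R17 needs "it is defended"; R26 needs "it is in category W" — none of these are established.

No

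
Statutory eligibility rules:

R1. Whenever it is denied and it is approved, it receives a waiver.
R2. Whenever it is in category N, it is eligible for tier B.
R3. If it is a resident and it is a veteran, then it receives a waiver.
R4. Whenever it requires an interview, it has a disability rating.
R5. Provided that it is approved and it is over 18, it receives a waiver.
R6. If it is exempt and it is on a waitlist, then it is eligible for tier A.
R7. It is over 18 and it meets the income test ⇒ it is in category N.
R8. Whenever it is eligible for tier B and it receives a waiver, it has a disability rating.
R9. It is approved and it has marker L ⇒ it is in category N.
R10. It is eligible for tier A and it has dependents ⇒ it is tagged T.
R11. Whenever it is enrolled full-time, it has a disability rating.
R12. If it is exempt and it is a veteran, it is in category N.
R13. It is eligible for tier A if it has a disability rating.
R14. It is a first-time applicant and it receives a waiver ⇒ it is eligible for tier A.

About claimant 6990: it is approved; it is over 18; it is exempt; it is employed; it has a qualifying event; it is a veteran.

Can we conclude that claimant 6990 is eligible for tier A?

Yes

By R5 (it is approved, it is over 18): it receives a waiver.
By R12 (it is exempt, it is a veteran): it is in category N.
By R2 (it is in category N): it is eligible for tier B.
By R8 (it is eligible for tier B, it receives a waiver): it has a disability rating.
By R13 (it has a disability rating): it is eligible for tier A.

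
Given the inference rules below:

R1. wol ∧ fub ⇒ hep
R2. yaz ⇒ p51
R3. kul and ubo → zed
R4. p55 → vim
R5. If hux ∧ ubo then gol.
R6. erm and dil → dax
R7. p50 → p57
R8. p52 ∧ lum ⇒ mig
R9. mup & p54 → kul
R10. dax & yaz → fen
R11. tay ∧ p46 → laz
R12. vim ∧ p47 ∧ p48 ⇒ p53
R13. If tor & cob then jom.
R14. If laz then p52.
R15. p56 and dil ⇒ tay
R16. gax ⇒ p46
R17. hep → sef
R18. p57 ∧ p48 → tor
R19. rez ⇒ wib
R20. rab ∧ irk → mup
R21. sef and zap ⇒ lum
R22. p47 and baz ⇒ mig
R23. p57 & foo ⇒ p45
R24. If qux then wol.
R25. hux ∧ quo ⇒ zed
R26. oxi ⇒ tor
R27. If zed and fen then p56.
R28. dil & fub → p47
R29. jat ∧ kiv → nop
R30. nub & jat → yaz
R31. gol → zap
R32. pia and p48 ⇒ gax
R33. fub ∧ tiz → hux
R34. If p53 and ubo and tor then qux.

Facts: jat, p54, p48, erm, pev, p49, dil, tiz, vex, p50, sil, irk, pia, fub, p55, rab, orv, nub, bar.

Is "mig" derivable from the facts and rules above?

No

Forward chaining from the given facts derives: vim, dax, p57, tor, mup, p47, yaz, gax, hux, p51, kul, fen, p53, p46.
Rules concluding mig: R8 needs p52; R22 needs baz — none of these are established.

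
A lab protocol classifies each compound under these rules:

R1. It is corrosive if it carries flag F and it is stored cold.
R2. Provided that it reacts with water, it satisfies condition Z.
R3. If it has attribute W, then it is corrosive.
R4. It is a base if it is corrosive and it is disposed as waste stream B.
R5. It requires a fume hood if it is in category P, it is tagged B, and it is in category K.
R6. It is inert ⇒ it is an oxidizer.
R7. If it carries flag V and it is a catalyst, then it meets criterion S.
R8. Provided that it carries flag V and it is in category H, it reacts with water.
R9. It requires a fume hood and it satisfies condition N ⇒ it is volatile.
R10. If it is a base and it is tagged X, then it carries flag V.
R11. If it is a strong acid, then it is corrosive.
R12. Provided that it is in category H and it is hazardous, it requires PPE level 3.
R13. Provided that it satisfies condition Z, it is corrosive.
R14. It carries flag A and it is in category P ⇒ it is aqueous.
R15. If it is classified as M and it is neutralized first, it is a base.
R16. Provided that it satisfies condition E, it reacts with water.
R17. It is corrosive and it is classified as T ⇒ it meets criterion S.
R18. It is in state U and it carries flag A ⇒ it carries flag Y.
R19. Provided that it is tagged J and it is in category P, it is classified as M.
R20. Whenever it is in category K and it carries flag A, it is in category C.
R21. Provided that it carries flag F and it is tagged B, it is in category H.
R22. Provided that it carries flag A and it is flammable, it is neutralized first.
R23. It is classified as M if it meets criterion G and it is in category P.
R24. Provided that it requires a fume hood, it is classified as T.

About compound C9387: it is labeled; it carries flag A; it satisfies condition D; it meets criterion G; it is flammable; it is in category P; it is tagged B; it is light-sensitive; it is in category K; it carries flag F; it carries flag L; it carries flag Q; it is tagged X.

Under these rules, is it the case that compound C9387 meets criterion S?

Yes

By R5 (it is in category P, it is tagged B, it is in category K): it requires a fume hood.
By R21 (it carries flag F, it is tagged B): it is in category H.
By R22 (it carries flag A, it is flammable): it is neutralized first.
By R23 (it meets criterion G, it is in category P): it is classified as M.
By R24 (it requires a fume hood): it is classified as T.
By R15 (it is classified as M, it is neutralized first): it is a base.
By R10 (it is a base, it is tagged X): it carries flag V.
By R8 (it carries flag V, it is in category H): it reacts with water.
By R2 (it reacts with water): it satisfies condition Z.
By R13 (it satisfies condition Z): it is corrosive.
By R17 (it is corrosive, it is classified as T): it meets criterion S.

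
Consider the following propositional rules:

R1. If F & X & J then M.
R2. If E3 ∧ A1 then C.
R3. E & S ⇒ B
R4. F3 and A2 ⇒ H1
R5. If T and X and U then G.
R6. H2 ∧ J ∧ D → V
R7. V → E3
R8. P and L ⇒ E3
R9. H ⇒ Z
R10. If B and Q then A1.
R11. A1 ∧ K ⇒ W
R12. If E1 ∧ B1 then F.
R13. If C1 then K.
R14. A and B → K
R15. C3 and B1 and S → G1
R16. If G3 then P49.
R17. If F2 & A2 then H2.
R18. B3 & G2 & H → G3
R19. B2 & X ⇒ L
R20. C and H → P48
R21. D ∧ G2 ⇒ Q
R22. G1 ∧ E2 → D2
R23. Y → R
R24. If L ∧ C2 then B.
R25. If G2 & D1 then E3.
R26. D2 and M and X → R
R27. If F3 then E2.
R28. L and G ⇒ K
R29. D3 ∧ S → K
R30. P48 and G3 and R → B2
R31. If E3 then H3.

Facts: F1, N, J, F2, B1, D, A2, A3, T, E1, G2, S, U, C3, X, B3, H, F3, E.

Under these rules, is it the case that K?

B  (by R3: E, S)
G  (by R5: T, X, U)
F  (by R12: E1, B1)
G1  (by R15: C3, B1, S)
H2  (by R17: F2, A2)
G3  (by R18: B3, G2, H)
Q  (by R21: D, G2)
E2  (by R27: F3)
M  (by R1: F, X, J)
V  (by R6: H2, J, D)
E3  (by R7: V)
A1  (by R10: B, Q)
D2  (by R22: G1, E2)
R  (by R26: D2, M, X)
C  (by R2: E3, A1)
P48  (by R20: C, H)
B2  (by R30: P48, G3, R)
L  (by R19: B2, X)
K  (by R28: L, G)

Yes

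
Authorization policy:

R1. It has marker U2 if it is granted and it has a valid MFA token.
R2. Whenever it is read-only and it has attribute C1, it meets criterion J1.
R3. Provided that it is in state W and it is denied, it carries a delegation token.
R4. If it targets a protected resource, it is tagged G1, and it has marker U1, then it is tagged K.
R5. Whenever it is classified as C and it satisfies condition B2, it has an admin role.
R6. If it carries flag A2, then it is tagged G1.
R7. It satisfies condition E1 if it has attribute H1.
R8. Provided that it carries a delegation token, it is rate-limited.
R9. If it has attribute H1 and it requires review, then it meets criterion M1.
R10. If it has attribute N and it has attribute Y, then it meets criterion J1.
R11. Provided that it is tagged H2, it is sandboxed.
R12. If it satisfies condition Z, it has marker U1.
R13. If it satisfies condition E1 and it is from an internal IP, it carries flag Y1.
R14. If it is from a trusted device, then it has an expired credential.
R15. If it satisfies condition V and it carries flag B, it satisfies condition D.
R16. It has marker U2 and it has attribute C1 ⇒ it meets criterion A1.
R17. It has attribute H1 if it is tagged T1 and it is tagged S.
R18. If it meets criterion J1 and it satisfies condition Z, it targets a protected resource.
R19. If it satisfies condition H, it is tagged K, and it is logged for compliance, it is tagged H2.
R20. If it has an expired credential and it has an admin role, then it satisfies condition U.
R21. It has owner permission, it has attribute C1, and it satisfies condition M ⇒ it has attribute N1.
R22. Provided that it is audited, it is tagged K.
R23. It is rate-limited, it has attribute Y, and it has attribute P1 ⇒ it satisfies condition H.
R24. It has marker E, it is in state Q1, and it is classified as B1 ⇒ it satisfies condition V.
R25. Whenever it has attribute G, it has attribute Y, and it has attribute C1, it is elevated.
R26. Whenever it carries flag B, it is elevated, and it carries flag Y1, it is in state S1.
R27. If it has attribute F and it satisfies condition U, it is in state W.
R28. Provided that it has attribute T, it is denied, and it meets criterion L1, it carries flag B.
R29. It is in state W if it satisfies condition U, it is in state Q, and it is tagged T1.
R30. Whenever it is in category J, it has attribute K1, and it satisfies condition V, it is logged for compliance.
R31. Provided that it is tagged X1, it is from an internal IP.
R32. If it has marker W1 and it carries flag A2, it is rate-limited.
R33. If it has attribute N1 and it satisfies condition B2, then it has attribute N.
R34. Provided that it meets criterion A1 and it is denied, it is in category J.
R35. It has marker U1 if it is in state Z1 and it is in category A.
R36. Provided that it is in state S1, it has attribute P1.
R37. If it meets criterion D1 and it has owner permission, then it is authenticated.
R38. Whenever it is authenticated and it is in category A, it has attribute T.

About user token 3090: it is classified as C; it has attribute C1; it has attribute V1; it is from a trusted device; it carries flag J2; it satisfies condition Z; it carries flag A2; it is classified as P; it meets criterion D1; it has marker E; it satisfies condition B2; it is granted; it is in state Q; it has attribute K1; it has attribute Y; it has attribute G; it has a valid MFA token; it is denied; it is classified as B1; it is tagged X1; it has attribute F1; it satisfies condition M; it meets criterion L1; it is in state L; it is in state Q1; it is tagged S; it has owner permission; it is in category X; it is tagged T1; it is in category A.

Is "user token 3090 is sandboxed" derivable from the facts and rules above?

By R1 (it is granted, it has a valid MFA token): it has marker U2.
By R5 (it is classified as C, it satisfies condition B2): it has an admin role.
By R6 (it carries flag A2): it is tagged G1.
By R12 (it satisfies condition Z): it has marker U1.
By R14 (it is from a trusted device): it has an expired credential.
By R16 (it has marker U2, it has attribute C1): it meets criterion A1.
By R17 (it is tagged T1, it is tagged S): it has attribute H1.
By R20 (it has an expired credential, it has an admin role): it satisfies condition U.
By R21 (it has owner permission, it has attribute C1, it satisfies condition M): it has attribute N1.
By R24 (it has marker E, it is in state Q1, it is classified as B1): it satisfies condition V.
By R25 (it has attribute G, it has attribute Y, it has attribute C1): it is elevated.
By R29 (it satisfies condition U, it is in state Q, it is tagged T1): it is in state W.
By R31 (it is tagged X1): it is from an internal IP.
By R33 (it has attribute N1, it satisfies condition B2): it has attribute N.
By R34 (it meets criterion A1, it is denied): it is in category J.
By R37 (it meets criterion D1, it has owner permission): it is authenticated.
By R38 (it is authenticated, it is in category A): it has attribute T.
By R3 (it is in state W, it is denied): it carries a delegation token.
By R7 (it has attribute H1): it satisfies condition E1.
By R8 (it carries a delegation token): it is rate-limited.
By R10 (it has attribute N, it has attribute Y): it meets criterion J1.
By R13 (it satisfies condition E1, it is from an internal IP): it carries flag Y1.
By R18 (it meets criterion J1, it satisfies condition Z): it targets a protected resource.
By R28 (it has attribute T, it is denied, it meets criterion L1): it carries flag B.
By R30 (it is in category J, it has attribute K1, it satisfies condition V): it is logged for compliance.
By R4 (it targets a protected resource, it is tagged G1, it has marker U1): it is tagged K.
By R26 (it carries flag B, it is elevated, it carries flag Y1): it is in state S1.
By R36 (it is in state S1): it has attribute P1.
By R23 (it is rate-limited, it has attribute Y, it has attribute P1): it satisfies condition H.
By R19 (it satisfies condition H, it is tagged K, it is logged for compliance): it is tagged H2.
By R11 (it is tagged H2): it is sandboxed.

Yes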